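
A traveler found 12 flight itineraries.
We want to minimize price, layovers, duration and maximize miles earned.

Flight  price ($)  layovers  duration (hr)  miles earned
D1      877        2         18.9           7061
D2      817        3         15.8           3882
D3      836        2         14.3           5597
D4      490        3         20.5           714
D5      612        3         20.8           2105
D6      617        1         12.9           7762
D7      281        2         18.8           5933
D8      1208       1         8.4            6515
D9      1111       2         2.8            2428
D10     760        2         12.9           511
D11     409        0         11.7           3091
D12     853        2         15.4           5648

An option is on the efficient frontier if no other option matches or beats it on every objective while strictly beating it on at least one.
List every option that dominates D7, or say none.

D1: worse on price (877 vs 281).
D2: worse on price (817 vs 281).
D3: worse on price (836 vs 281).
D4: worse on price (490 vs 281).
D5: worse on price (612 vs 281).
D6: worse on price (617 vs 281).
D8: worse on price (1208 vs 281).
D9: worse on price (1111 vs 281).
D10: worse on price (760 vs 281).
D11: worse on price (409 vs 281).
D12: worse on price (853 vs 281).
No option dominates D7.

none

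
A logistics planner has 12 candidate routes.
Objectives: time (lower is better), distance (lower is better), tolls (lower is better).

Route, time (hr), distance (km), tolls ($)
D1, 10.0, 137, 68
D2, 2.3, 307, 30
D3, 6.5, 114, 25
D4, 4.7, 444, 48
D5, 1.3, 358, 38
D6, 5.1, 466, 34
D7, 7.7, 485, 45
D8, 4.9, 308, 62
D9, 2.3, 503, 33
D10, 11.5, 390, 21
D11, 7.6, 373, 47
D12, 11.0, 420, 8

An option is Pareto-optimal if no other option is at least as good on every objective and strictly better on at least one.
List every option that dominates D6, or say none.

D2: time 2.3≤5.1, distance 307≤466, tolls 30≤34 — dominates D6.
Others (D1, D3, D4, D5, D7, D8, D9, D10, D11, D12) are each worse than D6 on at least one objective.

D2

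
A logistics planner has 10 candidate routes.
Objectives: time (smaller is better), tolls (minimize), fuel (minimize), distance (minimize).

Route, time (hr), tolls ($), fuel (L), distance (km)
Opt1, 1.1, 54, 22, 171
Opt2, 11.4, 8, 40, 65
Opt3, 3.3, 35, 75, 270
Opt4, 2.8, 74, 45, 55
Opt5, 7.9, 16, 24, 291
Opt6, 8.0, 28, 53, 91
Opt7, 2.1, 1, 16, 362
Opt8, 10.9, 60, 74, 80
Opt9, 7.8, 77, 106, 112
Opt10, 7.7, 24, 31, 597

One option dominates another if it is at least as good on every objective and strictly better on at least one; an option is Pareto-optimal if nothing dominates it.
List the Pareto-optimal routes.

Opt1: not dominated (best time).
Opt2: not dominated.
Opt3: not dominated.
Opt4: not dominated (best distance).
Opt5: not dominated.
Opt6: not dominated.
Opt7: not dominated (best tolls).
Opt8: not dominated.
Opt9: dominated by Opt4 (time 2.8≤7.8, tolls 74≤77, fuel 45≤106, distance 55≤112).
Opt10: dominated by Opt7 (time 2.1≤7.7, tolls 1≤24, fuel 16≤31, distance 362≤597).

Opt1, Opt2, Opt3, Opt4, Opt5, Opt6, Opt7, Opt8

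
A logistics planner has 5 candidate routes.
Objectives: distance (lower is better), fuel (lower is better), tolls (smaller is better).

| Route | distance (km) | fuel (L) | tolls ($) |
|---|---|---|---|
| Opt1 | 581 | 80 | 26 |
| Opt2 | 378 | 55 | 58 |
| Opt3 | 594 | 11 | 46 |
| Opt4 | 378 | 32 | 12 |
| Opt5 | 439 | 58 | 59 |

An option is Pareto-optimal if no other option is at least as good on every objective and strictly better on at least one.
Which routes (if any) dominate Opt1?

Opt4: distance 378≤581, fuel 32≤80, tolls 12≤26 — dominates Opt1.
Others (Opt2, Opt3, Opt5) are each worse than Opt1 on at least one objective.

Opt4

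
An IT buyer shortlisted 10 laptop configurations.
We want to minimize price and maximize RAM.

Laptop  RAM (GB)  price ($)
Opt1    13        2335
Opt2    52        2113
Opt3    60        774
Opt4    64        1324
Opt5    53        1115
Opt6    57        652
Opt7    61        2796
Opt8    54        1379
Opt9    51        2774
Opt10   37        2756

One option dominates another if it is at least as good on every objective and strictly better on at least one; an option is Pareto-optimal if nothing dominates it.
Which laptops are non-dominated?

Opt1: dominated by Opt2 (RAM 52≥13, price 2113≤2335).
Opt2: dominated by Opt3 (RAM 60≥52, price 774≤2113).
Opt3: not dominated.
Opt4: not dominated (best RAM).
Opt5: dominated by Opt3 (RAM 60≥53, price 774≤1115).
Opt6: not dominated (best price).
Opt7: dominated by Opt4 (RAM 64≥61, price 1324≤2796).
Opt8: dominated by Opt3 (RAM 60≥54, price 774≤1379).
Opt9: dominated by Opt2 (RAM 52≥51, price 2113≤2774).
Opt10: dominated by Opt2 (RAM 52≥37, price 2113≤2756).

Opt3, Opt4, Opt6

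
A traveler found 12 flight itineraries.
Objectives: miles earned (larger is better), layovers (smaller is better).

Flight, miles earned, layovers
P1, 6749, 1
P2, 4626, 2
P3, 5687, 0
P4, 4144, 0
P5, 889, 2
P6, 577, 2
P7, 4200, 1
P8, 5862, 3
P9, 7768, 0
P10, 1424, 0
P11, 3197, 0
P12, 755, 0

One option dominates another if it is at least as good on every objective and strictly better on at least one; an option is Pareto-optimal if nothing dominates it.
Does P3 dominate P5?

Yes

P3 vs P5: miles earned 5687≥889, layovers 0≤2 — P3 is at least as good on every objective with at least one strict improvement.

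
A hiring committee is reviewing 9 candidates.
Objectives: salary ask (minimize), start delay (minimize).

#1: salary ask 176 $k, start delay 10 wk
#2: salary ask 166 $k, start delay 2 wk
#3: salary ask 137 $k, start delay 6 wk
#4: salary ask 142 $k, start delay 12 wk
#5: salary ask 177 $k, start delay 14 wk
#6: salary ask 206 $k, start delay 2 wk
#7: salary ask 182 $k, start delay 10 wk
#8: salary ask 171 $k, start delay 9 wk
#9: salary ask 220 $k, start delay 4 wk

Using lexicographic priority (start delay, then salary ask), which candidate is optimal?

First minimize start delay: best is 2, kept {#2, #6}.
Then minimize salary ask: best is 166, kept {#2}.

#2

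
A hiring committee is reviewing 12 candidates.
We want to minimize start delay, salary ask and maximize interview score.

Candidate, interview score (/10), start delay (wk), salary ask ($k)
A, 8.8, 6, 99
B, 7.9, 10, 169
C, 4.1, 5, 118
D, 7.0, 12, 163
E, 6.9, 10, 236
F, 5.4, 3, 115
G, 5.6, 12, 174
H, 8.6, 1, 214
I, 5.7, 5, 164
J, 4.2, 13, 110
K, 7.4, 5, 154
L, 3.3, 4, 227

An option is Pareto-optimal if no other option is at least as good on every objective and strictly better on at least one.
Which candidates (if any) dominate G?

A: interview score 8.8≥5.6, start delay 6≤12, salary ask 99≤174 — dominates G.
B: interview score 7.9≥5.6, start delay 10≤12, salary ask 169≤174 — dominates G.
D: interview score 7.0≥5.6, start delay 12≤12, salary ask 163≤174 — dominates G.
I: interview score 5.7≥5.6, start delay 5≤12, salary ask 164≤174 — dominates G.
K: interview score 7.4≥5.6, start delay 5≤12, salary ask 154≤174 — dominates G.
Others (C, E, F, H, J, L) are each worse than G on at least one objective.

A, B, D, I, K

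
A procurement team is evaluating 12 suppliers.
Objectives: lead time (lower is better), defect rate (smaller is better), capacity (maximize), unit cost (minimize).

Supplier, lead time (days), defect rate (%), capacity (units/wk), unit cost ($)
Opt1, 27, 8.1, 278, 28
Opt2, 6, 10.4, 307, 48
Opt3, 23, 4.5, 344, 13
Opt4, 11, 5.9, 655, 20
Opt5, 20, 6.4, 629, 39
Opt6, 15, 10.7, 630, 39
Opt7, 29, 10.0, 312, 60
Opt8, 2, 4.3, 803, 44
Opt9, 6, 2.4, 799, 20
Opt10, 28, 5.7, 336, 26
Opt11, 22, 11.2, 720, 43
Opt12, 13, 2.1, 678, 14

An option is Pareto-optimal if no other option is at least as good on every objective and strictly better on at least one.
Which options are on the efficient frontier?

Opt1: dominated by Opt3 (lead time 23≤27, defect rate 4.5≤8.1, capacity 344≥278, unit cost 13≤28).
Opt2: dominated by Opt8 (lead time 2≤6, defect rate 4.3≤10.4, capacity 803≥307, unit cost 44≤48).
Opt3: not dominated (best unit cost).
Opt4: dominated by Opt9 (lead time 6≤11, defect rate 2.4≤5.9, capacity 799≥655, unit cost 20≤20).
Opt5: dominated by Opt4 (lead time 11≤20, defect rate 5.9≤6.4, capacity 655≥629, unit cost 20≤39).
Opt6: dominated by Opt4 (lead time 11≤15, defect rate 5.9≤10.7, capacity 655≥630, unit cost 20≤39).
Opt7: dominated by Opt3 (lead time 23≤29, defect rate 4.5≤10.0, capacity 344≥312, unit cost 13≤60).
Opt8: not dominated (best lead time).
Opt9: not dominated.
Opt10: dominated by Opt3 (lead time 23≤28, defect rate 4.5≤5.7, capacity 344≥336, unit cost 13≤26).
Opt11: dominated by Opt9 (lead time 6≤22, defect rate 2.4≤11.2, capacity 799≥720, unit cost 20≤43).
Opt12: not dominated (best defect rate).

Opt3, Opt8, Opt9, Opt12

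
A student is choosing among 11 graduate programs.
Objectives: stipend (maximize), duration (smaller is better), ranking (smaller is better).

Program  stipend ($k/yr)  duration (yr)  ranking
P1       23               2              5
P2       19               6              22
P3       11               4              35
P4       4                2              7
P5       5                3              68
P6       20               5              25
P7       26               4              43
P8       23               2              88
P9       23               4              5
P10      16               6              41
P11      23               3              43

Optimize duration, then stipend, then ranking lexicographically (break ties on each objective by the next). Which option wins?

P1

First minimize duration: best is 2, kept {P1, P4, P8}.
Then maximize stipend: best is 23, kept {P1, P8}.
Then minimize ranking: best is 5, kept {P1}.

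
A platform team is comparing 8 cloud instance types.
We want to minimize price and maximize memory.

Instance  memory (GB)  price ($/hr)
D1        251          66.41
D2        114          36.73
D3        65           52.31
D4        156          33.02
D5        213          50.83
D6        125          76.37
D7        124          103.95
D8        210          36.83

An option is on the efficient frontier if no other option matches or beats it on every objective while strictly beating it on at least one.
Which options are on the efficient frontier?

D1, D4, D5, D8

D1: not dominated (best memory).
D2: dominated by D4 (memory 156≥114, price 33.02≤36.73).
D3: dominated by D2 (memory 114≥65, price 36.73≤52.31).
D4: not dominated (best price).
D5: not dominated.
D6: dominated by D1 (memory 251≥125, price 66.41≤76.37).
D7: dominated by D1 (memory 251≥124, price 66.41≤103.95).
D8: not dominated.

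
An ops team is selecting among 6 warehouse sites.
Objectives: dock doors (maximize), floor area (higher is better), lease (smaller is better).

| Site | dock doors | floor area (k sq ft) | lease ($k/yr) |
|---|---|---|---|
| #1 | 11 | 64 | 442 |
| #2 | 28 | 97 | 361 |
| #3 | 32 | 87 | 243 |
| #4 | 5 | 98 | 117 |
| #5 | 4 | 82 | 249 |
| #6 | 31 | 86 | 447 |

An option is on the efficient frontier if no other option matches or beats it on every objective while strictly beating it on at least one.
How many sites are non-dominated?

3

#1: dominated by #2 (dock doors 28≥11, floor area 97≥64, lease 361≤442).
#2: not dominated.
#3: not dominated (best dock doors).
#4: not dominated (best floor area).
#5: dominated by #3 (dock doors 32≥4, floor area 87≥82, lease 243≤249).
#6: dominated by #3 (dock doors 32≥31, floor area 87≥86, lease 243≤447).
Pareto-optimal: #2, #3, #4 → 3.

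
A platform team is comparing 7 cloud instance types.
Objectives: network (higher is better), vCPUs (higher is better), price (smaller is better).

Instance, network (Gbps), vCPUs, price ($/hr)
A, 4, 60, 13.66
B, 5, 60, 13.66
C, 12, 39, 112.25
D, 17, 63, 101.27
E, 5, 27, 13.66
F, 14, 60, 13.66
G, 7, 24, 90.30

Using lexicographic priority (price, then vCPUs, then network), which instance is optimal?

F

First minimize price: best is 13.66, kept {A, B, E, F}.
Then maximize vCPUs: best is 60, kept {A, B, F}.
Then maximize network: best is 14, kept {F}.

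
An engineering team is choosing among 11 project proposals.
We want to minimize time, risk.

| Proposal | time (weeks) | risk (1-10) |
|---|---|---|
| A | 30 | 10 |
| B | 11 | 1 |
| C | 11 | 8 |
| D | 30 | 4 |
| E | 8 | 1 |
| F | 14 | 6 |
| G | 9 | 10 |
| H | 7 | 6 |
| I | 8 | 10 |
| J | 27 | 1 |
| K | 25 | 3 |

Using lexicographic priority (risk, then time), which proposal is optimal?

First minimize risk: best is 1, kept {B, E, J}.
Then minimize time: best is 8, kept {E}.

E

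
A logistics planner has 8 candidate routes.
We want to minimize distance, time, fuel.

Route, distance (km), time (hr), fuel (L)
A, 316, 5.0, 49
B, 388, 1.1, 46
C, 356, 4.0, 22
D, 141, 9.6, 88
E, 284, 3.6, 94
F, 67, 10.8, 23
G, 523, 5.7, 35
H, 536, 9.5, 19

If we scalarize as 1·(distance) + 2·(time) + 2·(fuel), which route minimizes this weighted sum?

F

A: 1·316 + 2·5.0 + 2·49 = 424.0
B: 1·388 + 2·1.1 + 2·46 = 482.2
C: 1·356 + 2·4.0 + 2·22 = 408.0
D: 1·141 + 2·9.6 + 2·88 = 336.2
E: 1·284 + 2·3.6 + 2·94 = 479.2
F: 1·67 + 2·10.8 + 2·23 = 134.6
G: 1·523 + 2·5.7 + 2·35 = 604.4
H: 1·536 + 2·9.5 + 2·19 = 593.0
Lowest: F at 134.6.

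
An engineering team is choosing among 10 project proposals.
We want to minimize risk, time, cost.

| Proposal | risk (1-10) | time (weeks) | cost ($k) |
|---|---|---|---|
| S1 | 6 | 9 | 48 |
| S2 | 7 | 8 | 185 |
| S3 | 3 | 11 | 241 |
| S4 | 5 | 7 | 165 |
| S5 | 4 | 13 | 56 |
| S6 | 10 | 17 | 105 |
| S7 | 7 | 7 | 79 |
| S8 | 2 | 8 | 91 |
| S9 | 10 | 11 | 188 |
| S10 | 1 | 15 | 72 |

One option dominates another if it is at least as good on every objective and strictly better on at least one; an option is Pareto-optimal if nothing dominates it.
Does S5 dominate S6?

S5 vs S6: risk 4≤10, time 13≤17, cost 56≤105 — S5 is at least as good on every objective with at least one strict improvement.

Yes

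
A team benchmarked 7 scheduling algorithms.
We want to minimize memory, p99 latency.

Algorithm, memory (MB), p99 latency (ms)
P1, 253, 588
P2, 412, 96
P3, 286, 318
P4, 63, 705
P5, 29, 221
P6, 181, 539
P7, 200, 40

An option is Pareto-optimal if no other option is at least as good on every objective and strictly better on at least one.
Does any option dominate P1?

P5 vs P1: memory 29≤253, p99 latency 221≤588 — P5 is at least as good on every objective and strictly better on at least one, so P5 dominates P1.

Yes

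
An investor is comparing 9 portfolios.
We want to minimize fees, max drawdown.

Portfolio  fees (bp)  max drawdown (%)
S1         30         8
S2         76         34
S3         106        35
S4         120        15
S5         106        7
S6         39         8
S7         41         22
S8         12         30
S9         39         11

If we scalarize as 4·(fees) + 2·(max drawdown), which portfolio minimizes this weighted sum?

S1: 4·30 + 2·8 = 136
S2: 4·76 + 2·34 = 372
S3: 4·106 + 2·35 = 494
S4: 4·120 + 2·15 = 510
S5: 4·106 + 2·7 = 438
S6: 4·39 + 2·8 = 172
S7: 4·41 + 2·22 = 208
S8: 4·12 + 2·30 = 108
S9: 4·39 + 2·11 = 178
Lowest: S8 at 108.

S8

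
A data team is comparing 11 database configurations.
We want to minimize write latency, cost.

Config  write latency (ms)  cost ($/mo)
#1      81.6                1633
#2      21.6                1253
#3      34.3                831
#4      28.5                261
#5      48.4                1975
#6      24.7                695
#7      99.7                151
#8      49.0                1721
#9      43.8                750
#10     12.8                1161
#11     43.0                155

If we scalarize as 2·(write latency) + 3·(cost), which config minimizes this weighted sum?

#1: 2·81.6 + 3·1633 = 5062.2
#2: 2·21.6 + 3·1253 = 3802.2
#3: 2·34.3 + 3·831 = 2561.6
#4: 2·28.5 + 3·261 = 840.0
#5: 2·48.4 + 3·1975 = 6021.8
#6: 2·24.7 + 3·695 = 2134.4
#7: 2·99.7 + 3·151 = 652.4
#8: 2·49.0 + 3·1721 = 5261.0
#9: 2·43.8 + 3·750 = 2337.6
#10: 2·12.8 + 3·1161 = 3508.6
#11: 2·43.0 + 3·155 = 551.0
Lowest: #11 at 551.0.

#11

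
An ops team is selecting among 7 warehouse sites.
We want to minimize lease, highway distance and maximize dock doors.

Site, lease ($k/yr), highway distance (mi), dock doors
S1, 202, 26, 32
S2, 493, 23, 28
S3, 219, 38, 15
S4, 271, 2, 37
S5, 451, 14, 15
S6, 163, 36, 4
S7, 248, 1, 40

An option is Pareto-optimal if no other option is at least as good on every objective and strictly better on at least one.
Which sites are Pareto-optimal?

S1, S6, S7

S1: not dominated.
S2: dominated by S4 (lease 271≤493, highway distance 2≤23, dock doors 37≥28).
S3: dominated by S1 (lease 202≤219, highway distance 26≤38, dock doors 32≥15).
S4: dominated by S7 (lease 248≤271, highway distance 1≤2, dock doors 40≥37).
S5: dominated by S4 (lease 271≤451, highway distance 2≤14, dock doors 37≥15).
S6: not dominated (best lease).
S7: not dominated (best highway distance).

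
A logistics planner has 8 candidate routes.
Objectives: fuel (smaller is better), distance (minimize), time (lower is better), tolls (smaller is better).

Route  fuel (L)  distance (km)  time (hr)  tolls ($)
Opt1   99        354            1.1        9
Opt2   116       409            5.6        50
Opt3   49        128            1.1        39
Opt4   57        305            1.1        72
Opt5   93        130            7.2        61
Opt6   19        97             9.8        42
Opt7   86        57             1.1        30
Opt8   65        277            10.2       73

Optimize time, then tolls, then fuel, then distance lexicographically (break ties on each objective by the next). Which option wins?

Opt1

First minimize time: best is 1.1, kept {Opt1, Opt3, Opt4, Opt7}.
Then minimize tolls: best is 9, kept {Opt1}.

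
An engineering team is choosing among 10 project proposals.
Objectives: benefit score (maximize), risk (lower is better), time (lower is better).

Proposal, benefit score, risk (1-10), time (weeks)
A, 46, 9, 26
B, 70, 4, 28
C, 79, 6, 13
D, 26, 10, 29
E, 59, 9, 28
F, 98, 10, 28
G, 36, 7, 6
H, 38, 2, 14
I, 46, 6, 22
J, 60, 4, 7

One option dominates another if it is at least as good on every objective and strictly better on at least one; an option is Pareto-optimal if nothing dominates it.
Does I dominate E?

I vs E: I is worse on benefit score (46 vs 59), so it does not dominate E.

No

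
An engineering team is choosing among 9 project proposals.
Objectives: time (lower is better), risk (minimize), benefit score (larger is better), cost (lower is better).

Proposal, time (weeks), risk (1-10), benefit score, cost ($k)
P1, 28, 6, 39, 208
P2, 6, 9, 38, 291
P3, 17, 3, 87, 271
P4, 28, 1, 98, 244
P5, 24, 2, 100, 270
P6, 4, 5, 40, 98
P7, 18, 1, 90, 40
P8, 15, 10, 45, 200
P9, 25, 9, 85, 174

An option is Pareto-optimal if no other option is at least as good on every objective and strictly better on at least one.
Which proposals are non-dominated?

P3, P4, P5, P6, P7, P8

P1: dominated by P6 (time 4≤28, risk 5≤6, benefit score 40≥39, cost 98≤208).
P2: dominated by P6 (time 4≤6, risk 5≤9, benefit score 40≥38, cost 98≤291).
P3: not dominated.
P4: not dominated.
P5: not dominated (best benefit score).
P6: not dominated (best time).
P7: not dominated (best cost).
P8: not dominated.
P9: dominated by P7 (time 18≤25, risk 1≤9, benefit score 90≥85, cost 40≤174).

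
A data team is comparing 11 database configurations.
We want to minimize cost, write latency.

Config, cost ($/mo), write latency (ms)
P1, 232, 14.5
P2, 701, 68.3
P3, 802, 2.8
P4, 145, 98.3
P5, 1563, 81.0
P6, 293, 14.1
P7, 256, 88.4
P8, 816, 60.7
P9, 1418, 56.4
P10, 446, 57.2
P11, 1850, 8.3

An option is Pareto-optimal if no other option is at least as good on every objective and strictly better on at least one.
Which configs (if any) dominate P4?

none

P1: worse on cost (232 vs 145).
P2: worse on cost (701 vs 145).
P3: worse on cost (802 vs 145).
P5: worse on cost (1563 vs 145).
P6: worse on cost (293 vs 145).
P7: worse on cost (256 vs 145).
P8: worse on cost (816 vs 145).
P9: worse on cost (1418 vs 145).
P10: worse on cost (446 vs 145).
P11: worse on cost (1850 vs 145).
No option dominates P4.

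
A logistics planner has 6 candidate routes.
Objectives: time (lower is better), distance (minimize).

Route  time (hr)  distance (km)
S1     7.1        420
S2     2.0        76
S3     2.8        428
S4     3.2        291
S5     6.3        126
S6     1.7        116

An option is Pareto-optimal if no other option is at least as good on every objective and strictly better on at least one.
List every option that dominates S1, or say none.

S2, S4, S5, S6

S2: time 2.0≤7.1, distance 76≤420 — dominates S1.
S4: time 3.2≤7.1, distance 291≤420 — dominates S1.
S5: time 6.3≤7.1, distance 126≤420 — dominates S1.
S6: time 1.7≤7.1, distance 116≤420 — dominates S1.
Others (S3) are each worse than S1 on at least one objective.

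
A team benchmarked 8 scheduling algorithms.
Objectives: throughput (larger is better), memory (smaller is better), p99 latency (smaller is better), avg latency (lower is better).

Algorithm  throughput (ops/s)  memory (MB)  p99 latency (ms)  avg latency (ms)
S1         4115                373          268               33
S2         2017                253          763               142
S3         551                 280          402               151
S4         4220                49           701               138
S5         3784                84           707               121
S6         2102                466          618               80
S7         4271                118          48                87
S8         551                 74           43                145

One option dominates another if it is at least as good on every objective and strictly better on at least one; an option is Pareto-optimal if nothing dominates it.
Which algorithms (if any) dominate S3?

S7: throughput 4271≥551, memory 118≤280, p99 latency 48≤402, avg latency 87≤151 — dominates S3.
S8: throughput 551≥551, memory 74≤280, p99 latency 43≤402, avg latency 145≤151 — dominates S3.
Others (S1, S2, S4, S5, S6) are each worse than S3 on at least one objective.

S7, S8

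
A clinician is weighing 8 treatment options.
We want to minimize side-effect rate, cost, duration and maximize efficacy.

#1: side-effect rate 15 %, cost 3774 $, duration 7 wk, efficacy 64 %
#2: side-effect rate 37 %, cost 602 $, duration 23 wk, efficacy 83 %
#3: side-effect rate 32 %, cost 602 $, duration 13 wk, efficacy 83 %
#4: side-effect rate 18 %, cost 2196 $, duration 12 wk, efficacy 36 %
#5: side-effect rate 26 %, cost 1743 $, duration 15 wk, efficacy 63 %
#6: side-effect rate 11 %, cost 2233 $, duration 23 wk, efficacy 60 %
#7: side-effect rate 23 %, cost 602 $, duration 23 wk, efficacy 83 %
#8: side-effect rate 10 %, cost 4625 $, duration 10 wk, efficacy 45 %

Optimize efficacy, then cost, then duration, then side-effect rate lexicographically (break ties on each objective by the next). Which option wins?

#3

First maximize efficacy: best is 83, kept {#2, #3, #7}.
Then minimize cost: best is 602, kept {#2, #3, #7}.
Then minimize duration: best is 13, kept {#3}.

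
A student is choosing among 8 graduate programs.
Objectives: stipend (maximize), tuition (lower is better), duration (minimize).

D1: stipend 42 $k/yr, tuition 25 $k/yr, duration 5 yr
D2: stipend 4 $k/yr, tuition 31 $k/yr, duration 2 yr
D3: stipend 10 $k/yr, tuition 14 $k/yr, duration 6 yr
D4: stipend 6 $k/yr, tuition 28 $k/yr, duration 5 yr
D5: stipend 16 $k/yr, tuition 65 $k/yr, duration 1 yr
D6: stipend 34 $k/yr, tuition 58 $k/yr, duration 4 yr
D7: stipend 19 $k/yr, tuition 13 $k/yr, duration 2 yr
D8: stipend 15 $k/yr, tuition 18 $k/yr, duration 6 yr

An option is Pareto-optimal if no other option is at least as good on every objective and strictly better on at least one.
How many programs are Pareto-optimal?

D1: not dominated (best stipend).
D2: dominated by D7 (stipend 19≥4, tuition 13≤31, duration 2≤2).
D3: dominated by D7 (stipend 19≥10, tuition 13≤14, duration 2≤6).
D4: dominated by D1 (stipend 42≥6, tuition 25≤28, duration 5≤5).
D5: not dominated (best duration).
D6: not dominated.
D7: not dominated (best tuition).
D8: dominated by D7 (stipend 19≥15, tuition 13≤18, duration 2≤6).
Pareto-optimal: D1, D5, D6, D7 → 4.

4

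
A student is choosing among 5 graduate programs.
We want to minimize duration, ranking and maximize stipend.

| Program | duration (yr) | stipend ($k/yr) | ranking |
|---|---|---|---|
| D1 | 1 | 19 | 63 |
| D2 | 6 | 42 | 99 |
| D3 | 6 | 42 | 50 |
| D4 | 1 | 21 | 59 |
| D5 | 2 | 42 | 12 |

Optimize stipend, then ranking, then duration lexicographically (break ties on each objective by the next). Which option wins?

First maximize stipend: best is 42, kept {D2, D3, D5}.
Then minimize ranking: best is 12, kept {D5}.

D5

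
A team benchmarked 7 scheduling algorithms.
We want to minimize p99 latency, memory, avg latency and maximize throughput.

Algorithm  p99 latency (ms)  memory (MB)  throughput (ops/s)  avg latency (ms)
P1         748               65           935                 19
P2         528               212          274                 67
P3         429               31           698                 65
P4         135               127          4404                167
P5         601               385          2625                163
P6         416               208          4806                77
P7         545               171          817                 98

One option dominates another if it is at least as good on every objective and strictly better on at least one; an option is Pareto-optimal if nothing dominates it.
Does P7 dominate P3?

P7 vs P3: P7 is worse on p99 latency (545 vs 429), so it does not dominate P3.

No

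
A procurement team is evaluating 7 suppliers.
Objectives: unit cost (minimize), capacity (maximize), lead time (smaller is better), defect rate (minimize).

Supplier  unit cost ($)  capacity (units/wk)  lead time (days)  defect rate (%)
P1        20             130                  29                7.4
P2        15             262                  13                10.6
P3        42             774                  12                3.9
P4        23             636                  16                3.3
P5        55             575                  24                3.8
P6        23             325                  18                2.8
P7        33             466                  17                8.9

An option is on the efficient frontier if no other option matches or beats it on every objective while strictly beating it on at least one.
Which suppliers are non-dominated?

P1, P2, P3, P4, P6

P1: not dominated.
P2: not dominated (best unit cost).
P3: not dominated (best capacity).
P4: not dominated.
P5: dominated by P4 (unit cost 23≤55, capacity 636≥575, lead time 16≤24, defect rate 3.3≤3.8).
P6: not dominated (best defect rate).
P7: dominated by P4 (unit cost 23≤33, capacity 636≥466, lead time 16≤17, defect rate 3.3≤8.9).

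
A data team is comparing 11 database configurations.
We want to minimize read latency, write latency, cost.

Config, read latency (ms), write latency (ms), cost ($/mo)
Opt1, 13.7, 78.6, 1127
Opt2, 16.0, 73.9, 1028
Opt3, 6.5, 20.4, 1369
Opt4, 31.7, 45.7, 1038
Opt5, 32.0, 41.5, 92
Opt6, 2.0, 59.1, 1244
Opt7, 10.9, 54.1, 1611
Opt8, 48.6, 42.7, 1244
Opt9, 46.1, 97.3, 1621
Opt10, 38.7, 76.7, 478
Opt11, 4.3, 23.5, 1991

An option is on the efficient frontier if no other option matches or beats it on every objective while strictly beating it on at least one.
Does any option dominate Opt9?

Opt1 vs Opt9: read latency 13.7≤46.1, write latency 78.6≤97.3, cost 1127≤1621 — Opt1 is at least as good on every objective and strictly better on at least one, so Opt1 dominates Opt9.

Yes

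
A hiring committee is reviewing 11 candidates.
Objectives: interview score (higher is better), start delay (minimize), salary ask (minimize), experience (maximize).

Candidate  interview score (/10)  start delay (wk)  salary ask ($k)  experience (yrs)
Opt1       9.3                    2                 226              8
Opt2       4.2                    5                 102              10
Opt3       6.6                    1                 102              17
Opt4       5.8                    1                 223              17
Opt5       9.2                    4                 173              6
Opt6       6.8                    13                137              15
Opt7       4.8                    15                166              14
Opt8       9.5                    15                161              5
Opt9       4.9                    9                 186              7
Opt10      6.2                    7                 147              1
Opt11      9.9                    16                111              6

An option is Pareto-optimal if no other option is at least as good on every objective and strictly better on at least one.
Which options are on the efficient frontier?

Opt1: not dominated.
Opt2: dominated by Opt3 (interview score 6.6≥4.2, start delay 1≤5, salary ask 102≤102, experience 17≥10).
Opt3: not dominated.
Opt4: dominated by Opt3 (interview score 6.6≥5.8, start delay 1≤1, salary ask 102≤223, experience 17≥17).
Opt5: not dominated.
Opt6: not dominated.
Opt7: dominated by Opt3 (interview score 6.6≥4.8, start delay 1≤15, salary ask 102≤166, experience 17≥14).
Opt8: not dominated.
Opt9: dominated by Opt3 (interview score 6.6≥4.9, start delay 1≤9, salary ask 102≤186, experience 17≥7).
Opt10: dominated by Opt3 (interview score 6.6≥6.2, start delay 1≤7, salary ask 102≤147, experience 17≥1).
Opt11: not dominated (best interview score).

Opt1, Opt3, Opt5, Opt6, Opt8, Opt11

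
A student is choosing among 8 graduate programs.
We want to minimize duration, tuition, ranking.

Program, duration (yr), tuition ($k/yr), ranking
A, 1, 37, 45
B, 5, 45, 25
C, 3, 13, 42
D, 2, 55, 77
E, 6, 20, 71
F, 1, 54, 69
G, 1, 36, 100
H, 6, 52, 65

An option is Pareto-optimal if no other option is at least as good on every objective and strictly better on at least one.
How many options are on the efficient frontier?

A: not dominated.
B: not dominated (best ranking).
C: not dominated (best tuition).
D: dominated by A (duration 1≤2, tuition 37≤55, ranking 45≤77).
E: dominated by C (duration 3≤6, tuition 13≤20, ranking 42≤71).
F: dominated by A (duration 1≤1, tuition 37≤54, ranking 45≤69).
G: not dominated.
H: dominated by A (duration 1≤6, tuition 37≤52, ranking 45≤65).
Pareto-optimal: A, B, C, G → 4.

4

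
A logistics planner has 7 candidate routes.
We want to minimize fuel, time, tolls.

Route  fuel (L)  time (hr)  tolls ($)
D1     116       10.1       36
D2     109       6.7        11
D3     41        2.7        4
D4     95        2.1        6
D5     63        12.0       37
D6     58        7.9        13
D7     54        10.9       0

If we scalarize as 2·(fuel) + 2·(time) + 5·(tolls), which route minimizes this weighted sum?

D3

D1: 2·116 + 2·10.1 + 5·36 = 432.2
D2: 2·109 + 2·6.7 + 5·11 = 286.4
D3: 2·41 + 2·2.7 + 5·4 = 107.4
D4: 2·95 + 2·2.1 + 5·6 = 224.2
D5: 2·63 + 2·12.0 + 5·37 = 335.0
D6: 2·58 + 2·7.9 + 5·13 = 196.8
D7: 2·54 + 2·10.9 + 5·0 = 129.8
Lowest: D3 at 107.4.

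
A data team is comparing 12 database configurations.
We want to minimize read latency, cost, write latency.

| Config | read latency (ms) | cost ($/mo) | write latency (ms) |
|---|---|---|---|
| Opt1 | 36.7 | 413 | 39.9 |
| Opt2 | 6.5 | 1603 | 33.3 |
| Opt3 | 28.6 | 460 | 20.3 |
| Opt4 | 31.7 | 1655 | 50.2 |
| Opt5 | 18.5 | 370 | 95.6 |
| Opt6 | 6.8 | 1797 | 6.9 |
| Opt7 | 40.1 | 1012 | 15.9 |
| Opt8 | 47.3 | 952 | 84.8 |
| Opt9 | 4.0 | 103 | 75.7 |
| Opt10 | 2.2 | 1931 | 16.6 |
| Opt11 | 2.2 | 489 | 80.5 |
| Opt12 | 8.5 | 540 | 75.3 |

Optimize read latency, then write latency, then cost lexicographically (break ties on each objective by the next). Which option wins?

First minimize read latency: best is 2.2, kept {Opt10, Opt11}.
Then minimize write latency: best is 16.6, kept {Opt10}.

Opt10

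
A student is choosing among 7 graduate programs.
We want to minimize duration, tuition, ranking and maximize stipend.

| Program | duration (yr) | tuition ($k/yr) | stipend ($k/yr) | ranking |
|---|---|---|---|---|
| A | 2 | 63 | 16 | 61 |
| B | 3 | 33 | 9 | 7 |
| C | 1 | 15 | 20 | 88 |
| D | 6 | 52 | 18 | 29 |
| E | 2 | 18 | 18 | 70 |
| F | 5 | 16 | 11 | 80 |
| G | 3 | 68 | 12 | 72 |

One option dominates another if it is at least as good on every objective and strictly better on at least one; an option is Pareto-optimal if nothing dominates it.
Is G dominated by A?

Yes

A vs G: duration 2≤3, tuition 63≤68, stipend 16≥12, ranking 61≤72 — A is at least as good on every objective with at least one strict improvement.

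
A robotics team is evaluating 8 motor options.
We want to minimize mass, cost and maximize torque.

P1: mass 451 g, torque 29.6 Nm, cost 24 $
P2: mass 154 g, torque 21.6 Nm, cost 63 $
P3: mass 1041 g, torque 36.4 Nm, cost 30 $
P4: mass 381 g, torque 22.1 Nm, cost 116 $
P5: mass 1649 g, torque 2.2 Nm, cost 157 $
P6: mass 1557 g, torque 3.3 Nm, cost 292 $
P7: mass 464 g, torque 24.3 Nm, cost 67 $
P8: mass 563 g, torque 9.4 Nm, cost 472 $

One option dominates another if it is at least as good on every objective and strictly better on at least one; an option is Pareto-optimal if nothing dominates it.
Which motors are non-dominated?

P1, P2, P3, P4

P1: not dominated (best cost).
P2: not dominated (best mass).
P3: not dominated (best torque).
P4: not dominated.
P5: dominated by P1 (mass 451≤1649, torque 29.6≥2.2, cost 24≤157).
P6: dominated by P1 (mass 451≤1557, torque 29.6≥3.3, cost 24≤292).
P7: dominated by P1 (mass 451≤464, torque 29.6≥24.3, cost 24≤67).
P8: dominated by P1 (mass 451≤563, torque 29.6≥9.4, cost 24≤472).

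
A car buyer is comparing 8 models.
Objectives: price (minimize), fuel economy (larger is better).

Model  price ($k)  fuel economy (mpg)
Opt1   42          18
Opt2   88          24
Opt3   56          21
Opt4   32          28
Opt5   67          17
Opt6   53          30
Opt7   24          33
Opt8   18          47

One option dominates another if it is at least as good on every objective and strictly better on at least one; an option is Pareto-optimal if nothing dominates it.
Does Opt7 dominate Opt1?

Yes

Opt7 vs Opt1: price 24≤42, fuel economy 33≥18 — Opt7 is at least as good on every objective with at least one strict improvement.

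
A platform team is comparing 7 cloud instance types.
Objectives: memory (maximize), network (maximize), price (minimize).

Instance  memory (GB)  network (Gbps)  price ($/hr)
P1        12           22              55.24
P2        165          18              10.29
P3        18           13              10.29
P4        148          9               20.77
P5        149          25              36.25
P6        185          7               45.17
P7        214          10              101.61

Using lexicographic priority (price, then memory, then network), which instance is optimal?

P2

First minimize price: best is 10.29, kept {P2, P3}.
Then maximize memory: best is 165, kept {P2}.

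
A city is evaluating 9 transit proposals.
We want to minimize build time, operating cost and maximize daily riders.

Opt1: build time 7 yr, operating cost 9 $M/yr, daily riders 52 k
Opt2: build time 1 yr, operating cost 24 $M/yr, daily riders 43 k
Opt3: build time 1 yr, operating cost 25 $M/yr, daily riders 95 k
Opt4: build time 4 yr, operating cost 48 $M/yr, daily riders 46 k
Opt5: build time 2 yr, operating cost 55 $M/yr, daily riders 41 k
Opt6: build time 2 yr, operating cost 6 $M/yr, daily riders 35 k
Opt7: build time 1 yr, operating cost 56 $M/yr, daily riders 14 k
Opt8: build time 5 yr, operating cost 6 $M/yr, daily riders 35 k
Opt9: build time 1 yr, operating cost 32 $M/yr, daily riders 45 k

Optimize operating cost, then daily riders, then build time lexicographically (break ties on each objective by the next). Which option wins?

Opt6

First minimize operating cost: best is 6, kept {Opt6, Opt8}.
Then maximize daily riders: best is 35, kept {Opt6, Opt8}.
Then minimize build time: best is 2, kept {Opt6}.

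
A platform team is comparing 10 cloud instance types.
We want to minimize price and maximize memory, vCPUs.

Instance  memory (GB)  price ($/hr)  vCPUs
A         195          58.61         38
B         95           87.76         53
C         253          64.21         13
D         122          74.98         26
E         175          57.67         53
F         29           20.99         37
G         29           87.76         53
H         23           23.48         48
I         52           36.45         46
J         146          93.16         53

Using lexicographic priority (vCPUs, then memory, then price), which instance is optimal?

E

First maximize vCPUs: best is 53, kept {B, E, G, J}.
Then maximize memory: best is 175, kept {E}.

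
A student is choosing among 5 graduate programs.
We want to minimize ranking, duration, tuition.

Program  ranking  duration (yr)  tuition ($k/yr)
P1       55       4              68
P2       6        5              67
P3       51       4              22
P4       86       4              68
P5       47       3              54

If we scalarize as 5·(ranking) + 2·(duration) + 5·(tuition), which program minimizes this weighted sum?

P1: 5·55 + 2·4 + 5·68 = 623
P2: 5·6 + 2·5 + 5·67 = 375
P3: 5·51 + 2·4 + 5·22 = 373
P4: 5·86 + 2·4 + 5·68 = 778
P5: 5·47 + 2·3 + 5·54 = 511
Lowest: P3 at 373.

P3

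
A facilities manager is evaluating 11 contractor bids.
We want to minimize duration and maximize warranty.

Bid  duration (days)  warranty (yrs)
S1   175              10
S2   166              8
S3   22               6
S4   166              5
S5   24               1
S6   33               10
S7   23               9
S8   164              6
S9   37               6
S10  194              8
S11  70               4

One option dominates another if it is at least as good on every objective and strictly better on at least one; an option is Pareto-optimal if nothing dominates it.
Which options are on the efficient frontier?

S1: dominated by S6 (duration 33≤175, warranty 10≥10).
S2: dominated by S6 (duration 33≤166, warranty 10≥8).
S3: not dominated (best duration).
S4: dominated by S2 (duration 166≤166, warranty 8≥5).
S5: dominated by S3 (duration 22≤24, warranty 6≥1).
S6: not dominated.
S7: not dominated.
S8: dominated by S3 (duration 22≤164, warranty 6≥6).
S9: dominated by S3 (duration 22≤37, warranty 6≥6).
S10: dominated by S1 (duration 175≤194, warranty 10≥8).
S11: dominated by S3 (duration 22≤70, warranty 6≥4).

S3, S6, S7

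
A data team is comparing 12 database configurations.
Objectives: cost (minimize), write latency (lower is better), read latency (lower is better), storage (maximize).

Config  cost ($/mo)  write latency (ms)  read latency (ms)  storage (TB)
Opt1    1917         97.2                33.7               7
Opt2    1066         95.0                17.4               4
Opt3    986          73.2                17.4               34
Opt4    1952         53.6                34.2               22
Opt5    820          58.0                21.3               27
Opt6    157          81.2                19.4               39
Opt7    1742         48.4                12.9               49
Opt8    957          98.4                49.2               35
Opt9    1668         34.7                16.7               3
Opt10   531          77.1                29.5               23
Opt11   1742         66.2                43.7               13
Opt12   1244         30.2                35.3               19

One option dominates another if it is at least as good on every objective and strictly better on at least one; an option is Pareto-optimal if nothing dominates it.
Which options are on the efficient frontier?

Opt1: dominated by Opt3 (cost 986≤1917, write latency 73.2≤97.2, read latency 17.4≤33.7, storage 34≥7).
Opt2: dominated by Opt3 (cost 986≤1066, write latency 73.2≤95.0, read latency 17.4≤17.4, storage 34≥4).
Opt3: not dominated.
Opt4: dominated by Opt7 (cost 1742≤1952, write latency 48.4≤53.6, read latency 12.9≤34.2, storage 49≥22).
Opt5: not dominated.
Opt6: not dominated (best cost).
Opt7: not dominated (best read latency).
Opt8: dominated by Opt6 (cost 157≤957, write latency 81.2≤98.4, read latency 19.4≤49.2, storage 39≥35).
Opt9: not dominated.
Opt10: not dominated.
Opt11: dominated by Opt5 (cost 820≤1742, write latency 58.0≤66.2, read latency 21.3≤43.7, storage 27≥13).
Opt12: not dominated (best write latency).

Opt3, Opt5, Opt6, Opt7, Opt9, Opt10, Opt12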